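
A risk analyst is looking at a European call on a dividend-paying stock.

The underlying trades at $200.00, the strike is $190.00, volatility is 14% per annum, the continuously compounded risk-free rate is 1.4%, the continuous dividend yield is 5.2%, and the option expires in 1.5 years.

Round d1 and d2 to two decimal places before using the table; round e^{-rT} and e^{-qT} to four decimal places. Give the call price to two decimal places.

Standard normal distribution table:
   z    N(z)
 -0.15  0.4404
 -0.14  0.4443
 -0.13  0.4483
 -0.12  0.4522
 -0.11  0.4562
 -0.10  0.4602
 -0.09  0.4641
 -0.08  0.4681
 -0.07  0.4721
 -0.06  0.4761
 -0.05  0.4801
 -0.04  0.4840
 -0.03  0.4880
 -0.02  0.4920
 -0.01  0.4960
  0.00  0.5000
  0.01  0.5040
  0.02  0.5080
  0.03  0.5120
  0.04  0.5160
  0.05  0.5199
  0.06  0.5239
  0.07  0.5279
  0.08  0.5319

$12.05

T = 1.5;  σ√T = 0.1715
d₁ = [ln(200/190) + (0.014 − 0.052 + ½·0.14²)·1.5] / (σ√T) = (0.0513 − 0.0423) / 0.1715 = 0.0524 ⇒ 0.05
d₂ = 0.0524 − 0.1715 = -0.1190 ⇒ -0.12
exp(−qT) = exp(−0.052·1.5) = 0.9250;  exp(−rT) = exp(−0.014·1.5) = 0.9792
C = 200·0.9250·N(0.05) − 190·0.9792·N(-0.12) = 200·0.9250·0.5199 − 190·0.9792·0.4522 = 96.1815 − 84.1309 = 12.0506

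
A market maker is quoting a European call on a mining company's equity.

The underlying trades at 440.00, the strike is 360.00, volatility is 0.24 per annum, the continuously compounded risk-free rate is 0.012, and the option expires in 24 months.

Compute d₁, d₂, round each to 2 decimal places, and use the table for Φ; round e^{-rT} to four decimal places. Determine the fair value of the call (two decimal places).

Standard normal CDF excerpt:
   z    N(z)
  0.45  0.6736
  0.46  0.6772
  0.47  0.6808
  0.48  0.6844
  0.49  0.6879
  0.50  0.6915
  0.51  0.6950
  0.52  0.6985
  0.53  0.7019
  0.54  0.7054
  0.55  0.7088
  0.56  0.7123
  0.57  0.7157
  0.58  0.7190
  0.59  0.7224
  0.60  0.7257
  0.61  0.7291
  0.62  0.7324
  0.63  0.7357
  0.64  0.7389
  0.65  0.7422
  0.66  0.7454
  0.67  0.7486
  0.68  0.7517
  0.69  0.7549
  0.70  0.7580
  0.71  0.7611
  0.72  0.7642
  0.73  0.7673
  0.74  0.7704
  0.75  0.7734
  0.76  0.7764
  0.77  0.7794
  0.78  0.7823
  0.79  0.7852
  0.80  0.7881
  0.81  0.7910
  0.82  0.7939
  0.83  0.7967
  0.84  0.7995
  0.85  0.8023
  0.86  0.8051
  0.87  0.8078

108.77

T = 2;  σ√T = 0.3394
d₁ = [ln(440/360) + (0.012 + 0.24²/2)·2] / 0.3394 = [0.2007 + 0.0816] / 0.3394 = 0.8316 ≈ 0.83
d₂ = d₁ − σ√T = 0.8316 − 0.3394 = 0.4922 ≈ 0.49
e^(−rT) = e^(−0.012·2) = 0.9763
N(d₁) = N(0.83) = 0.7967;  N(d₂) = N(0.49) = 0.6879
C = 440·0.7967 − 360·0.9763·0.6879 = 350.5480 − 241.7748 = 108.7732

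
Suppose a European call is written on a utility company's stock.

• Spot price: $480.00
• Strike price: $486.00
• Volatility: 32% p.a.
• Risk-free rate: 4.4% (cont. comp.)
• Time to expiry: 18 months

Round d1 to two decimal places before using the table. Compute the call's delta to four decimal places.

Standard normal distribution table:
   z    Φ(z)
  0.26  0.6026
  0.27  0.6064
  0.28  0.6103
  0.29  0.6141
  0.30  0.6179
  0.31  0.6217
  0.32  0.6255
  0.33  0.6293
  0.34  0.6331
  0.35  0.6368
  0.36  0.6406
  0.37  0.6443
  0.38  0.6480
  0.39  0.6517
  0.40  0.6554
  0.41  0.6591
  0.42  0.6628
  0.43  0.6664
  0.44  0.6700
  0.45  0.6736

T = 1.5;  σ√T = 0.3919
d₁ = [ln(480/486) + (0.044 + 0.32²/2)·1.5] / 0.3919 = [-0.0124 + 0.1428] / 0.3919 = 0.3327 → 0.33
N(d₁) = N(0.33) = 0.6293
Δ_call = N(d₁) = 0.6293

0.6293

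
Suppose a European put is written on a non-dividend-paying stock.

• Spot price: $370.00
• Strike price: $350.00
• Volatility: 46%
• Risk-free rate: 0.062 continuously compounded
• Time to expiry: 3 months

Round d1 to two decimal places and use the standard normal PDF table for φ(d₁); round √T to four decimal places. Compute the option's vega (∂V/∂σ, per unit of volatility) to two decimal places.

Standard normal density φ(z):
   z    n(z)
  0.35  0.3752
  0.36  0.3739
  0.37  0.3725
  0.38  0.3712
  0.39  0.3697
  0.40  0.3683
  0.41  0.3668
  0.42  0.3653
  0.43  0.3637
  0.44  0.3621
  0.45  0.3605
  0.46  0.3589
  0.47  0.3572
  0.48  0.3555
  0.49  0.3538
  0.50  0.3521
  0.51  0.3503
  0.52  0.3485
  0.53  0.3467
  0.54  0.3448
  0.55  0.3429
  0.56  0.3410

σ√T = 0.46·√0.25 = 0.2300
d₁ = [ln(370/350) + (0.062 + ½·0.46²)·0.25] / (σ√T) = (0.0556 + 0.0420) / 0.2300 = 0.4240 which rounds to 0.42
√T = √0.25 = 0.5000
φ(d₁) = φ(0.42) = 0.3653
vega = S·φ(d₁)·√T = 370·0.3653·0.5000 = 67.5805
(The call has the same vega.)

67.58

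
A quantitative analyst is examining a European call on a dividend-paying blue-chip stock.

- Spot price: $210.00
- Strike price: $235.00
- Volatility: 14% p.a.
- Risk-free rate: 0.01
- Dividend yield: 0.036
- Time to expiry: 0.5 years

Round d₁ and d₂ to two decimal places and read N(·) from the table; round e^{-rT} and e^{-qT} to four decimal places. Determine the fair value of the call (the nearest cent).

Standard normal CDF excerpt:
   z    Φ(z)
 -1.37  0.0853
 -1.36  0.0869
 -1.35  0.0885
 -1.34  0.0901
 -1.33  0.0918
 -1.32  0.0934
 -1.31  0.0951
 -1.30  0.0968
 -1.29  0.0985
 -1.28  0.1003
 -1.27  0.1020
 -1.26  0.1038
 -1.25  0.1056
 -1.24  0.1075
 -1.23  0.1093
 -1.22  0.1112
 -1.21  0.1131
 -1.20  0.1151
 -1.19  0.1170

$1.10

σ√T = 0.14 × 0.7071 = 0.0990
d₁ = [ln(210/235) + (0.01 − 0.036 + 0.14²/2)·0.5] / 0.0990 = [-0.1125 − 0.0081] / 0.0990 = -1.2180 ⇒ -1.22
d₂ = d₁ − σ√T = -1.2180 − 0.0990 = -1.3170 ⇒ -1.32
exp(−qT) = exp(−0.036·0.5) = 0.9822;  exp(−rT) = exp(−0.01·0.5) = 0.9950
N(d₁) = N(-1.22) = 0.1112;  N(d₂) = N(-1.32) = 0.0934
C = 210·0.9822·0.1112 − 235·0.9950·0.0934 = 22.9363 − 21.8393 = 1.0971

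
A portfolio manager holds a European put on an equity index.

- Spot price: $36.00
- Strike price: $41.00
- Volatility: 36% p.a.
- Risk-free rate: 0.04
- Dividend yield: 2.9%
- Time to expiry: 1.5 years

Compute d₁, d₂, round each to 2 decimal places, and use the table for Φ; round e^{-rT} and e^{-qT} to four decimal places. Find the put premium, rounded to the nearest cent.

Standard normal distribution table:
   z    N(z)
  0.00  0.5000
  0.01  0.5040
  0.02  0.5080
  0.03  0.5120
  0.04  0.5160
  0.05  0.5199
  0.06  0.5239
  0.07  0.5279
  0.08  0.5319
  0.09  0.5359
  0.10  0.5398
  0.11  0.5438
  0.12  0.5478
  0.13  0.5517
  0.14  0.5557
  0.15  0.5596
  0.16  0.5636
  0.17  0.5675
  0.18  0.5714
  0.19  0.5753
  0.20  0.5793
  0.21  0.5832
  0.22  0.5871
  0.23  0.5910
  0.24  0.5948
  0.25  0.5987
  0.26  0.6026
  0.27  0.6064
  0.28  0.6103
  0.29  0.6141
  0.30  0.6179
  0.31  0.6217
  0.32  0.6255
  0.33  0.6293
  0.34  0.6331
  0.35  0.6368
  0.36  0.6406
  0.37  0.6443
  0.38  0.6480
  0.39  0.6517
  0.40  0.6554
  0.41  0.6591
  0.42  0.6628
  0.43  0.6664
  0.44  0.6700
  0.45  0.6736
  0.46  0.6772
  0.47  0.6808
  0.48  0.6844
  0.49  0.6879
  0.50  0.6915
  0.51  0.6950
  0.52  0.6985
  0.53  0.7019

T = 1.5;  σ√T = 0.4409
d₁ = [ln(36/41) + (0.04 − 0.029 + ½·0.36²)·1.5] / (σ√T) = (-0.1301 + 0.1137) / 0.4409 = -0.0371 → -0.04
d₂ = -0.0371 − 0.4409 = -0.4780 → -0.48
exp(−qT) = exp(−0.029·1.5) = 0.9574;  exp(−rT) = exp(−0.04·1.5) = 0.9418
P = 41·0.9418·N(0.48) − 36·0.9574·N(0.04) = 41·0.9418·0.6844 − 36·0.9574·0.5160 = 26.4273 − 17.7847 = 8.6426

$8.64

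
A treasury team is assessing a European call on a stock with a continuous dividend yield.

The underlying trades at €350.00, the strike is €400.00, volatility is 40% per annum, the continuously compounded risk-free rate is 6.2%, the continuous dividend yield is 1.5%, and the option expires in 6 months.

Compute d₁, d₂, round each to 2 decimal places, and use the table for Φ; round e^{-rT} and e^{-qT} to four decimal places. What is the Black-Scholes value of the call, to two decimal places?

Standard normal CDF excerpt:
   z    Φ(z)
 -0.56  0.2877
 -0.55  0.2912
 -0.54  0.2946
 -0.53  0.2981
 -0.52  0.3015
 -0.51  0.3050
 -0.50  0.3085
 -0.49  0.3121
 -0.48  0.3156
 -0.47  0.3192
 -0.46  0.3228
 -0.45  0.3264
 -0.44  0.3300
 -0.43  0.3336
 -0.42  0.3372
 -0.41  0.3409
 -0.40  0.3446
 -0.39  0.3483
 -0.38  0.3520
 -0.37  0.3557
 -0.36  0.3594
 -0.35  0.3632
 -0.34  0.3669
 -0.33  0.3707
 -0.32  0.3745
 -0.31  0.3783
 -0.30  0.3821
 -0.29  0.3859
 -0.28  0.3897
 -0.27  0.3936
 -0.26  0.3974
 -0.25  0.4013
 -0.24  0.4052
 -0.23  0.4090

€23.80

T = 0.5;  σ√T = 0.2828
d₁ = [ln(350/400) + (0.062 − 0.015 + 0.4²/2)·0.5] / 0.2828 = [-0.1335 + 0.0635] / 0.2828 = -0.2476 which rounds to -0.25
d₂ = d₁ − σ√T = -0.2476 − 0.2828 = -0.5304 which rounds to -0.53
exp(−qT) = exp(−0.015·0.5) = 0.9925;  exp(−rT) = exp(−0.062·0.5) = 0.9695
C = 350·0.9925·N(-0.25) − 400·0.9695·N(-0.53) = 350·0.9925·0.4013 − 400·0.9695·0.2981 = 139.4016 − 115.6032 = 23.7984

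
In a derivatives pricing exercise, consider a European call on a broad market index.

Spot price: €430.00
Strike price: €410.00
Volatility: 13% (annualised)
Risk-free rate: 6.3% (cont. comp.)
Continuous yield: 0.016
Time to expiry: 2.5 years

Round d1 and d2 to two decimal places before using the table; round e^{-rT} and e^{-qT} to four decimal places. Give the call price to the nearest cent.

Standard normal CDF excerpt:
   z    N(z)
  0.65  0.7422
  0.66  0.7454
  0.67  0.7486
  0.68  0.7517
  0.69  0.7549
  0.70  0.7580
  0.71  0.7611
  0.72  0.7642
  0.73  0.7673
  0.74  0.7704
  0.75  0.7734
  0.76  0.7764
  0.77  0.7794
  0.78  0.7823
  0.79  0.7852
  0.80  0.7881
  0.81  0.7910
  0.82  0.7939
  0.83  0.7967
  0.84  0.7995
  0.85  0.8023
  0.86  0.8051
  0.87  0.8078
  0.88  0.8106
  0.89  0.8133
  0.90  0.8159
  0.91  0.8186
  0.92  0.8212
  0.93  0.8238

σ√T = 0.13·√2.5 = 0.2055
d₁ = [ln(430/410) + (0.063 − 0.016 + 0.13²/2)·2.5] / 0.2055 = [0.0476 + 0.1386] / 0.2055 = 0.9061 which rounds to 0.91
d₂ = d₁ − σ√T = 0.9061 − 0.2055 = 0.7006 which rounds to 0.70
exp(−qT) = exp(−0.016·2.5) = 0.9608;  exp(−rT) = exp(−0.063·2.5) = 0.8543
N(d₁) = N(0.91) = 0.8186;  N(d₂) = N(0.70) = 0.7580
C = 430·0.9608·0.8186 − 410·0.8543·0.7580 = 338.1997 − 265.4994 = 72.7003

€72.70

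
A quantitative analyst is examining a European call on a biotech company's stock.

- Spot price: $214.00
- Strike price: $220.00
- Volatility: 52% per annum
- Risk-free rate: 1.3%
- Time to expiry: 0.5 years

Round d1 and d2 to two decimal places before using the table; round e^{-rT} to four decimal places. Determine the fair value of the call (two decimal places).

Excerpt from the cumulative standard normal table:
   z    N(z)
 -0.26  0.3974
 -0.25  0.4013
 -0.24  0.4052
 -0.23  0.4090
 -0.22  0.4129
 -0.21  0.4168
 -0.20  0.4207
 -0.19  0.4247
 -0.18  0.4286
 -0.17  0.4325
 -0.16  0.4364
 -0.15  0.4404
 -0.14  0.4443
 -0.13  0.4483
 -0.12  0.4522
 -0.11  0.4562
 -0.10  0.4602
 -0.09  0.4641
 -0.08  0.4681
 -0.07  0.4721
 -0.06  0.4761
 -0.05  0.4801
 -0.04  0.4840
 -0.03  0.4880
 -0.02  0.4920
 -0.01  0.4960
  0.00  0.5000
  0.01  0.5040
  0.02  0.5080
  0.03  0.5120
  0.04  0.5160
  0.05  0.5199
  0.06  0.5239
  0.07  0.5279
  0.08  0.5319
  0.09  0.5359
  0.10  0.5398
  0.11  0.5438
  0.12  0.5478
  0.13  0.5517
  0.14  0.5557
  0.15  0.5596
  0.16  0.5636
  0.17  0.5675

$29.50

σ√T = 0.52·√0.5 = 0.3677
d₁ = [ln(214/220) + (0.013 + ½·0.52²)·0.5] / (σ√T) = (-0.0277 + 0.0741) / 0.3677 = 0.1263 ⇒ 0.13
d₂ = 0.1263 − 0.3677 = -0.2414 ⇒ -0.24
e^(−rT) = e^(−0.013·0.5) = 0.9935
N(d₁) = N(0.13) = 0.5517;  N(d₂) = N(-0.24) = 0.4052
C = 214·0.5517 − 220·0.9935·0.4052 = 118.0638 − 88.5646 = 29.4992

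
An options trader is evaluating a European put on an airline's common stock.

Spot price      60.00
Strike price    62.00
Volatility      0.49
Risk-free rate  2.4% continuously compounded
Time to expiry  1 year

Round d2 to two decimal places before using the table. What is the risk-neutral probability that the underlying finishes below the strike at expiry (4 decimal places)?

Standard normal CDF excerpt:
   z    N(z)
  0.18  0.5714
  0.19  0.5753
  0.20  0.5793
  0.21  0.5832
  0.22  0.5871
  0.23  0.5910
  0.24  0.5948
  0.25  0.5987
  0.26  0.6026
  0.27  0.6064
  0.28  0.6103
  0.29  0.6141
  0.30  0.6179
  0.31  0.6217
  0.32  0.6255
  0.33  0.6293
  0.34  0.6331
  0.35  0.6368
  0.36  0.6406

0.6026

σ√T = 0.49 × 1.0000 = 0.4900
d₁ = [ln(60/62) + (0.024 + ½·0.49²)·1] / (σ√T) = (-0.0328 + 0.1440) / 0.4900 = 0.2271 which rounds to 0.23
d₂ = 0.2271 − 0.4900 = -0.2629 which rounds to -0.26
Pr(exercise) under Q = N(−d₂) = N(0.26) = 0.6026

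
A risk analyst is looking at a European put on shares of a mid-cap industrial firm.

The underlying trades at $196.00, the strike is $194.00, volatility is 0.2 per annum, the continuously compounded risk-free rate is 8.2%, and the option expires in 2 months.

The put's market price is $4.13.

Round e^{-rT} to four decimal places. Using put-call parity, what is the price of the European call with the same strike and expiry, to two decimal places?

$8.77

e^(−rT) = e^(−0.082·0.1667) = 0.9864
Put-call parity: C − P = S − K·e^(−rT) = 196 − 194·0.9864 = 196 − 191.3616 = 4.6384
C = P + (C − P) = 4.13 + (4.6384) = 8.7684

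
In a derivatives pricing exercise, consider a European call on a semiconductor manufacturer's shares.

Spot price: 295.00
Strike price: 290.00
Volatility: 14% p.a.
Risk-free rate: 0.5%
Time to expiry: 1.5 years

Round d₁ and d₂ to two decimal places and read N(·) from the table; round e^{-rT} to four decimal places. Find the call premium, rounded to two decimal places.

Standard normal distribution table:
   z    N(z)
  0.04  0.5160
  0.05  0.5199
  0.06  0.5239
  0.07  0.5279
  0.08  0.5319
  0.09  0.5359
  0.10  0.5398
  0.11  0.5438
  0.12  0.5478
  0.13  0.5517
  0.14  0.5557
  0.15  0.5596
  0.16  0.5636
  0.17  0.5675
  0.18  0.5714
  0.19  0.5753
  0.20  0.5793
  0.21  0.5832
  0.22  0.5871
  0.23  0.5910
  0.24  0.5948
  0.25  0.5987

23.55

T = 1.5;  σ√T = 0.1715
d₁ = [ln(295/290) + (0.005 + 0.14²/2)·1.5] / 0.1715 = [0.0171 + 0.0222] / 0.1715 = 0.2292 ≈ 0.23
d₂ = d₁ − σ√T = 0.2292 − 0.1715 = 0.0577 ≈ 0.06
e^(−rT) = e^(−0.005·1.5) = 0.9925
C = 295·N(0.23) − 290·0.9925·N(0.06) = 295·0.5910 − 290·0.9925·0.5239 = 174.3450 − 150.7915 = 23.5535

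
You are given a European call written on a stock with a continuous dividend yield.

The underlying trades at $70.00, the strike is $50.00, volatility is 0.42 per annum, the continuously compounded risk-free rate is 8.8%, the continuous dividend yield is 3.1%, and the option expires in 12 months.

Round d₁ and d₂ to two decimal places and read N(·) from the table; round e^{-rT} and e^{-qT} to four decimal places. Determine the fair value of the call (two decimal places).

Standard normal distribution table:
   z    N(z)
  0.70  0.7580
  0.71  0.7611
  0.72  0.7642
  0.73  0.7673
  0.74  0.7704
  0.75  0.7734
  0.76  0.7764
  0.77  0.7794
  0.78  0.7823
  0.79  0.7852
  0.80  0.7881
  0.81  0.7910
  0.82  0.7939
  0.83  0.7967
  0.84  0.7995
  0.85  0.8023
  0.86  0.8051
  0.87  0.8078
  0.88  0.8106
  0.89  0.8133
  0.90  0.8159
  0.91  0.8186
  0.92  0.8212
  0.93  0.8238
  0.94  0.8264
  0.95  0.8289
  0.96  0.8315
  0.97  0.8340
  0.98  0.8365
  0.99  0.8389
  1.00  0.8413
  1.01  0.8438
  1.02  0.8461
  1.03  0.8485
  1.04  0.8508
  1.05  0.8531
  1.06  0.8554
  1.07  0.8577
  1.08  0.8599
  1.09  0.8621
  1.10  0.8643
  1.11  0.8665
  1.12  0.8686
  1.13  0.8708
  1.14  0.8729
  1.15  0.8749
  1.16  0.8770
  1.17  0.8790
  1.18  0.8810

$24.24

σ√T = 0.42 × 1.0000 = 0.4200
d₁ = [ln(70/50) + (0.088 − 0.031 + 0.42²/2)·1] / 0.4200 = [0.3365 + 0.1452] / 0.4200 = 1.1468 ⇒ 1.15
d₂ = d₁ − σ√T = 1.1468 − 0.4200 = 0.7268 ⇒ 0.73
exp(−qT) = exp(−0.031·1) = 0.9695;  exp(−rT) = exp(−0.088·1) = 0.9158
C = 70·0.9695·N(1.15) − 50·0.9158·N(0.73) = 70·0.9695·0.8749 − 50·0.9158·0.7673 = 59.3751 − 35.1347 = 24.2404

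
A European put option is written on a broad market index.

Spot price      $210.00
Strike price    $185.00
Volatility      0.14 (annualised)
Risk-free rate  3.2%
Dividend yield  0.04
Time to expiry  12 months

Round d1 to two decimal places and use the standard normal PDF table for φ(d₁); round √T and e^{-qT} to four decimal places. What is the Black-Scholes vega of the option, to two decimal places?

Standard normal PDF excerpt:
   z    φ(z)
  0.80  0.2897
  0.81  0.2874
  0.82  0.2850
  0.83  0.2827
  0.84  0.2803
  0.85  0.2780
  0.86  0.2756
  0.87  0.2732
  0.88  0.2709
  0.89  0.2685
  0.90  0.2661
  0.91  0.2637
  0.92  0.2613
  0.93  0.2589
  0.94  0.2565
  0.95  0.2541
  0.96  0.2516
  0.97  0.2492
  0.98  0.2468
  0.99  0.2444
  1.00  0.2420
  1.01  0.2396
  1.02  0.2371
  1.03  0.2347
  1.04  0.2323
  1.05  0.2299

T = 1;  σ√T = 0.1400
ln(S/K) + (r − q + σ²/2)T = ln(210/185) + (0.032 − 0.04 + 0.14²/2)·1 = 0.1268 + 0.0018 = 0.1286
d₁ = 0.1286 / 0.1400 = 0.9182 ⇒ 0.92
√T = √1 = 1.0000
φ(d₁) = φ(0.92) = 0.2613
exp(−qT) = exp(−0.04·1) = 0.9608
vega = S·exp(−qT)·φ(d₁)·√T = 210·0.9608·0.2613·1.0000 = 52.7220

52.72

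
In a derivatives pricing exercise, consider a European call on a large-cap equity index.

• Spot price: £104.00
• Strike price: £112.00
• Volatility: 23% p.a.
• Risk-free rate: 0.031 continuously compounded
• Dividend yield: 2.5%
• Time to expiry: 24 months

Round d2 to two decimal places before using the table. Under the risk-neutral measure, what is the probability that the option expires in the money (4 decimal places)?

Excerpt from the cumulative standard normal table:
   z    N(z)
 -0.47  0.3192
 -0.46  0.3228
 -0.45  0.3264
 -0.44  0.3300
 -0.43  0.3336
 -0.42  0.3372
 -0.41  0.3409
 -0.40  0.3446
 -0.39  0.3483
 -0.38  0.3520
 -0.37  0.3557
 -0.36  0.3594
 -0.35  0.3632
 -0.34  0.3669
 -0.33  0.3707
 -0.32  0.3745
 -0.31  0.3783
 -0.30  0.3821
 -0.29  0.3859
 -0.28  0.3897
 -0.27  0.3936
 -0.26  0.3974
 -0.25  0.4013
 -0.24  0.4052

0.3632

σ√T = 0.23·√2 = 0.3253
ln(S/K) + (r − q + σ²/2)T = ln(104/112) + (0.031 − 0.025 + 0.23²/2)·2 = -0.0741 + 0.0649 = -0.0092
d₁ = -0.0092 / 0.3253 = -0.0283 ⇒ -0.03
d₂ = d₁ − σ√T = -0.0283 − 0.3253 = -0.3536 ⇒ -0.35
Risk-neutral Pr[S_T > K] = N(d₂) = N(-0.35) = 0.3632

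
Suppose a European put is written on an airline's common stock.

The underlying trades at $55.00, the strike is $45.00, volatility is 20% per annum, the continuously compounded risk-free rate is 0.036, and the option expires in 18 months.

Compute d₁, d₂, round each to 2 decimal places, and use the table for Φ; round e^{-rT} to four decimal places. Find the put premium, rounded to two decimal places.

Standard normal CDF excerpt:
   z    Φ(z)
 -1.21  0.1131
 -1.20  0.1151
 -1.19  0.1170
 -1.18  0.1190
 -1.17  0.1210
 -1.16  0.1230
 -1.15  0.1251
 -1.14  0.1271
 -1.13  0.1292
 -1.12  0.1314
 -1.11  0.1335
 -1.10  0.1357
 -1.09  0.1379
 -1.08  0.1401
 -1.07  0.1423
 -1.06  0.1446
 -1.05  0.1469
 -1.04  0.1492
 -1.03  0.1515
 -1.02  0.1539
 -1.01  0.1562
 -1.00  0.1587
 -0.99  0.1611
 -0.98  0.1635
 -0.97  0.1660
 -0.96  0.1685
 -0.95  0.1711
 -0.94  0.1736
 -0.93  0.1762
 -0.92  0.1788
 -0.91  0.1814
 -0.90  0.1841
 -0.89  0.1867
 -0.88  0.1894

$0.86

σ√T = 0.2 × 1.2247 = 0.2449
d₁ = [ln(55/45) + (0.036 + 0.2²/2)·1.5] / 0.2449 = [0.2007 + 0.0840] / 0.2449 = 1.1622 ⇒ 1.16
d₂ = d₁ − σ√T = 1.1622 − 0.2449 = 0.9172 ⇒ 0.92
exp(−rT) = exp(−0.036·1.5) = 0.9474
N(−d₂) = N(-0.92) = 0.1788;  N(−d₁) = N(-1.16) = 0.1230
P = 45·0.9474·0.1788 − 55·0.1230 = 7.6228 − 6.7650 = 0.8578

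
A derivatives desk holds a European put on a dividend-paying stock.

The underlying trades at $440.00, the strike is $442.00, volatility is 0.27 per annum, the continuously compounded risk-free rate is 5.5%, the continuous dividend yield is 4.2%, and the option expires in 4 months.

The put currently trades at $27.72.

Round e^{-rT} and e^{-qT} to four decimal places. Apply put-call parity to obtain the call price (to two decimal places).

e^(−qT) = e^(−0.042·0.3333) = 0.9861;  e^(−rT) = e^(−0.055·0.3333) = 0.9818
Put-call parity: C − P = S·e^(−qT) − K·e^(−rT) = 440·0.9861 − 442·0.9818 = 433.8840 − 433.9556 = -0.0716
C = P + (C − P) = 27.72 + (-0.0716) = 27.6484

$27.65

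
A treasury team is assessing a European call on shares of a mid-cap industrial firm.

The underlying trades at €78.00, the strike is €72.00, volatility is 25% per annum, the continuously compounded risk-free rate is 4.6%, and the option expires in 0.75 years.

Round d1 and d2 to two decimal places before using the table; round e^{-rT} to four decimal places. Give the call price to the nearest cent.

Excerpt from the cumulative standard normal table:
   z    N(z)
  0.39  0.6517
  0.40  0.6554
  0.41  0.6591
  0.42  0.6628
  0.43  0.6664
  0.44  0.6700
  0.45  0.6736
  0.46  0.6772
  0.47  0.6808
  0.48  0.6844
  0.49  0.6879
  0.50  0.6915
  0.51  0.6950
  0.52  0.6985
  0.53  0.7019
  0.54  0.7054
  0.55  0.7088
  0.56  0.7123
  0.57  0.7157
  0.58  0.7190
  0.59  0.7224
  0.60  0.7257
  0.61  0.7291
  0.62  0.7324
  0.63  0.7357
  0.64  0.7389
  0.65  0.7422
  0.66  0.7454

σ√T = 0.25 × 0.8660 = 0.2165
d₁ = [ln(78/72) + (0.046 + 0.25²/2)·0.75] / 0.2165 = [0.0800 + 0.0579] / 0.2165 = 0.6373 which rounds to 0.64
d₂ = d₁ − σ√T = 0.6373 − 0.2165 = 0.4208 which rounds to 0.42
exp(−rT) = exp(−0.046·0.75) = 0.9661
N(d₁) = N(0.64) = 0.7389;  N(d₂) = N(0.42) = 0.6628
C = 78·0.7389 − 72·0.9661·0.6628 = 57.6342 − 46.1038 = 11.5304

€11.53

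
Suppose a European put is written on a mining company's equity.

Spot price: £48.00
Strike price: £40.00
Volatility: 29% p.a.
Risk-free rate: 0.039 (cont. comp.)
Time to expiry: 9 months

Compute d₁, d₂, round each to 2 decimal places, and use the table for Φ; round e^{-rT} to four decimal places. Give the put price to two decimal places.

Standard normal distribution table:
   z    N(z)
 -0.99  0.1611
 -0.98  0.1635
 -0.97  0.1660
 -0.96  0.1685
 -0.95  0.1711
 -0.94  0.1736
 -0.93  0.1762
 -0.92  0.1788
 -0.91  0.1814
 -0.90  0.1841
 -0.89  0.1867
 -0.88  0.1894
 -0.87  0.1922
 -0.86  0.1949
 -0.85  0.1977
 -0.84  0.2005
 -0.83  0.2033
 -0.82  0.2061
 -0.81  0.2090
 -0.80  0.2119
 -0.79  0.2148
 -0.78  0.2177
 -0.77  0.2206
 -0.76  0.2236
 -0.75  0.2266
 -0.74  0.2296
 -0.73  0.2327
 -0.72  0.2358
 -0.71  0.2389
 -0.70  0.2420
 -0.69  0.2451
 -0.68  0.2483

σ√T = 0.29·√0.75 = 0.2511
d₁ = [ln(48/40) + (0.039 + 0.29²/2)·0.75] / 0.2511 = [0.1823 + 0.0608] / 0.2511 = 0.9680 ⇒ 0.97
d₂ = d₁ − σ√T = 0.9680 − 0.2511 = 0.7168 ⇒ 0.72
e^(−rT) = e^(−0.039·0.75) = 0.9712
P = 40·0.9712·N(-0.72) − 48·N(-0.97) = 40·0.9712·0.2358 − 48·0.1660 = 9.1604 − 7.9680 = 1.1924

£1.19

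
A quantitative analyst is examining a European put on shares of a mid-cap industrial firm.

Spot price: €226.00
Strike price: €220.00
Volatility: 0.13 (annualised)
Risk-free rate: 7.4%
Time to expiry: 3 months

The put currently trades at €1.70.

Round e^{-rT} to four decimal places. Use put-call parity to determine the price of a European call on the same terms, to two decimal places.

€11.73

e^(−rT) = e^(−0.074·0.25) = 0.9817
Put-call parity: C − P = S − K·e^(−rT) = 226 − 220·0.9817 = 226 − 215.9740 = 10.0260
C = P + (C − P) = 1.70 + (10.0260) = 11.7260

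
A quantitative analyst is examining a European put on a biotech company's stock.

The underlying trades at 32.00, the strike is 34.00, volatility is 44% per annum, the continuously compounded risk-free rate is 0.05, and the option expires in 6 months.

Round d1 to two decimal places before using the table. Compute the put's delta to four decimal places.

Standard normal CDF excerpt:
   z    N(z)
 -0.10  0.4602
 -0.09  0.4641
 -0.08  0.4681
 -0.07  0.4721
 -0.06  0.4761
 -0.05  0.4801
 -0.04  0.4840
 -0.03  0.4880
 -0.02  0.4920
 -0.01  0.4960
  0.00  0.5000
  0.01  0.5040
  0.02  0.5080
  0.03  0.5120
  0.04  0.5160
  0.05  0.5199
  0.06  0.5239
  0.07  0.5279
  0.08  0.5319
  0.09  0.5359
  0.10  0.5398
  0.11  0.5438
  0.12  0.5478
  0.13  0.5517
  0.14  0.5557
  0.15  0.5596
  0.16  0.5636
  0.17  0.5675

σ√T = 0.44 × 0.7071 = 0.3111
d₁ = [ln(32/34) + (0.05 + ½·0.44²)·0.5] / (σ√T) = (-0.0606 + 0.0734) / 0.3111 = 0.0411 which rounds to 0.04
N(d₁) = N(0.04) = 0.5160
Δ_put = N(d₁) − 1 = 0.5160 − 1 = -0.4840

-0.4840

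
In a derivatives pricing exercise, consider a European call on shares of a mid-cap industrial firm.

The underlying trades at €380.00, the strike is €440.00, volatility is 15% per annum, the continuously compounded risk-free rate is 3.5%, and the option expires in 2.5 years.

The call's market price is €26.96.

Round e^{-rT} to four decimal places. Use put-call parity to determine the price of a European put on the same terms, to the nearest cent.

e^(−rT) = e^(−0.035·2.5) = 0.9162
Put-call parity: C − P = S − K·e^(−rT) = 380 − 440·0.9162 = 380 − 403.1280 = -23.1280
P = C − (C − P) = 26.96 − (-23.1280) = 50.0880

€50.09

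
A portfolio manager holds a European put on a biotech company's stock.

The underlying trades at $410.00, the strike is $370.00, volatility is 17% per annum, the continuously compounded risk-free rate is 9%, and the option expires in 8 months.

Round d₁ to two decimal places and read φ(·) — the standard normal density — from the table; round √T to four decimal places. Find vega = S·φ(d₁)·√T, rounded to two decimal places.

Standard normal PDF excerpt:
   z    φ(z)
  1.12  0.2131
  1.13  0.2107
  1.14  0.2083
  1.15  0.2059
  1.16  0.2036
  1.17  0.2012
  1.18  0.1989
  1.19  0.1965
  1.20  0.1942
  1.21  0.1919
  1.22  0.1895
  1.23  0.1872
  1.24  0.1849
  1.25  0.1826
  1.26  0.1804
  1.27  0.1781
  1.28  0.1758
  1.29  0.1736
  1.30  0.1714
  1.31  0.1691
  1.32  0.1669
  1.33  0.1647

61.90

σ√T = 0.17 × 0.8165 = 0.1388
d₁ = [ln(410/370) + (0.09 + ½·0.17²)·0.6667] / (σ√T) = (0.1027 + 0.0696) / 0.1388 = 1.2412 → 1.24
√T = √0.6667 = 0.8165
φ(d₁) = φ(1.24) = 0.1849
vega = S·φ(d₁)·√T = 410·0.1849·0.8165 = 61.8980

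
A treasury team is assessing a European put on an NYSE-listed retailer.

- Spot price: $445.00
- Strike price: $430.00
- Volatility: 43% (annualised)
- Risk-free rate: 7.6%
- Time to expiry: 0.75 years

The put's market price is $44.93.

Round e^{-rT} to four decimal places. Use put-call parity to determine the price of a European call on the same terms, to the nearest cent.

e^(−rT) = e^(−0.076·0.75) = 0.9446
Put-call parity: C − P = S − K·e^(−rT) = 445 − 430·0.9446 = 445 − 406.1780 = 38.8220
C = P + (C − P) = 44.93 + (38.8220) = 83.7520

$83.75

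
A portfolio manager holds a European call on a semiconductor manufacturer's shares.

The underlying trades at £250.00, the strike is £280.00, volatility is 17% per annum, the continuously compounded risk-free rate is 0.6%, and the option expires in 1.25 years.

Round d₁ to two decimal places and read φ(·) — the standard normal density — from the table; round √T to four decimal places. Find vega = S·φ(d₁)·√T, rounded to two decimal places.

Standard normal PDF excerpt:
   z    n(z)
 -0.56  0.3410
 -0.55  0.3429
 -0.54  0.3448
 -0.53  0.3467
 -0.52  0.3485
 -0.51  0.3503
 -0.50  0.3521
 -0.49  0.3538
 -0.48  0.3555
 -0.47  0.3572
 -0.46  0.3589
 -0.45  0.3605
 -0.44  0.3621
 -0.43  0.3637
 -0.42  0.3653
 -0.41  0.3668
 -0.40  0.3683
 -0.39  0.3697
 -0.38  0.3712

σ√T = 0.17·√1.25 = 0.1901
ln(S/K) + (r + σ²/2)T = ln(250/280) + (0.006 + 0.17²/2)·1.25 = -0.1133 + 0.0256 = -0.0878
d₁ = -0.0878 / 0.1901 = -0.4618 ≈ -0.46
√T = √1.25 = 1.1180
φ(d₁) = φ(-0.46) = 0.3589
vega = S·φ(d₁)·√T = 250·0.3589·1.1180 = 100.3126

100.31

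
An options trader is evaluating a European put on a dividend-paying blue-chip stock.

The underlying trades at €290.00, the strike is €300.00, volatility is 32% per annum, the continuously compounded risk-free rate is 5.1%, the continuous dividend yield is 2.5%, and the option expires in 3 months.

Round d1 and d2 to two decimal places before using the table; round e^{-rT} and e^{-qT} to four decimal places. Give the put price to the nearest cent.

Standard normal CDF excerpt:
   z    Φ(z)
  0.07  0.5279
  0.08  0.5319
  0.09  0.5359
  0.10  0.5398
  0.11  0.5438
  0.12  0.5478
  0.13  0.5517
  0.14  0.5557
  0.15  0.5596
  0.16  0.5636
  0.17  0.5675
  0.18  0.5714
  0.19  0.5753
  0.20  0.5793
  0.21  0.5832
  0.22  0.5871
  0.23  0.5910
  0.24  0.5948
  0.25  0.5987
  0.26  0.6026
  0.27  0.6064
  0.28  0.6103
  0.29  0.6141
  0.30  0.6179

σ√T = 0.32·√0.25 = 0.1600
ln(S/K) + (r − q + σ²/2)T = ln(290/300) + (0.051 − 0.025 + 0.32²/2)·0.25 = -0.0339 + 0.0193 = -0.0146
d₁ = -0.0146 / 0.1600 = -0.0913 ⇒ -0.09
d₂ = d₁ − σ√T = -0.0913 − 0.1600 = -0.2513 ⇒ -0.25
exp(−qT) = exp(−0.025·0.25) = 0.9938;  exp(−rT) = exp(−0.051·0.25) = 0.9873
N(−d₂) = N(0.25) = 0.5987;  N(−d₁) = N(0.09) = 0.5359
P = 300·0.9873·0.5987 − 290·0.9938·0.5359 = 177.3290 − 154.4475 = 22.8815

€22.88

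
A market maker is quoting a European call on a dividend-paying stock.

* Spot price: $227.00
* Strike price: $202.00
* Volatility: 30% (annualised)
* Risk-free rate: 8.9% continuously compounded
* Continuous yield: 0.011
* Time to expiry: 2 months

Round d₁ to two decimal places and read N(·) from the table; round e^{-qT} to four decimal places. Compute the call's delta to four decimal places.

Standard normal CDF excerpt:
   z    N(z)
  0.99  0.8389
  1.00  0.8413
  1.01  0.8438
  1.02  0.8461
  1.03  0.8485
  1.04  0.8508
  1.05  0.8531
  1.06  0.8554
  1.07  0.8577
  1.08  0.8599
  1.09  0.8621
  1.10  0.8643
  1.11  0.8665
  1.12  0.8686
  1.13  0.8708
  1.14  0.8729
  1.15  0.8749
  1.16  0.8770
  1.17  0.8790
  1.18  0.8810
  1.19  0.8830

0.8670

σ√T = 0.3 × 0.4082 = 0.1225
d₁ = [ln(227/202) + (0.089 − 0.011 + ½·0.3²)·0.1667] / (σ√T) = (0.1167 + 0.0205) / 0.1225 = 1.1201 ⇒ 1.12
N(d₁) = N(1.12) = 0.8686
Δ_call = exp(−qT)·N(d₁) = 0.9982·0.8686 = 0.8670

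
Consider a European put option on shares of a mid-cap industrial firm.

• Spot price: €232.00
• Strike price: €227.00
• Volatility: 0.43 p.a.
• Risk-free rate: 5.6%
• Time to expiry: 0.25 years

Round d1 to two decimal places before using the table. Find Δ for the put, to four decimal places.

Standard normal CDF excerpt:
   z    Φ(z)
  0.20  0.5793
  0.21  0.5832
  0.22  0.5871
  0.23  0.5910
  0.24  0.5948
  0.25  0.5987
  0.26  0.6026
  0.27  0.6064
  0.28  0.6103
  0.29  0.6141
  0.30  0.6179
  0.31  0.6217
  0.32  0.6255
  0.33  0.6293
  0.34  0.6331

-0.3936

σ√T = 0.43 × 0.5000 = 0.2150
d₁ = [ln(232/227) + (0.056 + 0.43²/2)·0.25] / 0.2150 = [0.0218 + 0.0371] / 0.2150 = 0.2740 which rounds to 0.27
N(d₁) = N(0.27) = 0.6064
Δ_put = N(d₁) − 1 = 0.6064 − 1 = -0.3936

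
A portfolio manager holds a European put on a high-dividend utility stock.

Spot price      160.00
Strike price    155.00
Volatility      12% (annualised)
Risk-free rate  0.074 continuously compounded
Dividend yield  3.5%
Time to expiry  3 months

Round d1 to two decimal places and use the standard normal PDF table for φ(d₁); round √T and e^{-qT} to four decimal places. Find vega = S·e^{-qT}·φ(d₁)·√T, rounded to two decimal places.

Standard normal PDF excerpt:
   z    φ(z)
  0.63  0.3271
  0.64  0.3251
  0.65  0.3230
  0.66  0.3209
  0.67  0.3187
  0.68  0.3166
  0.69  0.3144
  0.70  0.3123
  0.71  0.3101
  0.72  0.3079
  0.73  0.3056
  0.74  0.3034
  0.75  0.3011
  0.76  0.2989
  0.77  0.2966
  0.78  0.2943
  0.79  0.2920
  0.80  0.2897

σ√T = 0.12 × 0.5000 = 0.0600
d₁ = [ln(160/155) + (0.074 − 0.035 + 0.12²/2)·0.25] / 0.0600 = [0.0317 + 0.0115] / 0.0600 = 0.7216 ⇒ 0.72
√T = √0.25 = 0.5000
φ(d₁) = φ(0.72) = 0.3079
e^(−qT) = e^(−0.035·0.25) = 0.9913
vega = S·e^(−qT)·φ(d₁)·√T = 160·0.9913·0.3079·0.5000 = 24.4177

24.42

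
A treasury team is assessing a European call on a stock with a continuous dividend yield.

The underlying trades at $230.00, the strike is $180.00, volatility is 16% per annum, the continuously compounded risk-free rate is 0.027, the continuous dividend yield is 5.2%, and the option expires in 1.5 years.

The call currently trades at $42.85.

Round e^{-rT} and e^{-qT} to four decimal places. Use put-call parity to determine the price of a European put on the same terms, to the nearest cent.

e^(−qT) = e^(−0.052·1.5) = 0.9250;  e^(−rT) = e^(−0.027·1.5) = 0.9603
Put-call parity: C − P = S·e^(−qT) − K·e^(−rT) = 230·0.9250 − 180·0.9603 = 212.7500 − 172.8540 = 39.8960
P = C − (C − P) = 42.85 − (39.8960) = 2.9540

$2.95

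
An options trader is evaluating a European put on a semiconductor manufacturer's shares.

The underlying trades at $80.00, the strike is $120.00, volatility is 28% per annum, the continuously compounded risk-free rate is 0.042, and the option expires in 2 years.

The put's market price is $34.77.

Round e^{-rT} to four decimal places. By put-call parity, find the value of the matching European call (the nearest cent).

e^(−rT) = e^(−0.042·2) = 0.9194
Put-call parity: C − P = S − K·e^(−rT) = 80 − 120·0.9194 = 80 − 110.3280 = -30.3280
C = P + (C − P) = 34.77 + (-30.3280) = 4.4420

$4.44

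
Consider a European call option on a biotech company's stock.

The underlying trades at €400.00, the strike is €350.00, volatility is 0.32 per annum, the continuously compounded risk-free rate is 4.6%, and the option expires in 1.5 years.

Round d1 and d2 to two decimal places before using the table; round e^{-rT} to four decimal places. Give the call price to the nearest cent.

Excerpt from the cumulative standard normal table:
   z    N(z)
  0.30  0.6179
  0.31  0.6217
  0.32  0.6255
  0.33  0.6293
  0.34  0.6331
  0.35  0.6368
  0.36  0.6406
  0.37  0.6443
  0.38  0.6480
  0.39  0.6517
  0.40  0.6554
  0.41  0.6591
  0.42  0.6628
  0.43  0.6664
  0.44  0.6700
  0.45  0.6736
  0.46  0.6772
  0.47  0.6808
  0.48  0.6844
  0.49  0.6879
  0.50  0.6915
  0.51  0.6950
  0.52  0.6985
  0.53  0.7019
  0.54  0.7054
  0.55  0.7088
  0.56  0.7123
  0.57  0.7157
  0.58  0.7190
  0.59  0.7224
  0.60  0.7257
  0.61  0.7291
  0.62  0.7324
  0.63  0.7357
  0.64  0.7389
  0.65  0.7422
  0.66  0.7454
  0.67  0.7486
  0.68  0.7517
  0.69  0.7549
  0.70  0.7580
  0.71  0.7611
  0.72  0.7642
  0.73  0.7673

T = 1.5;  σ√T = 0.3919
ln(S/K) + (r + σ²/2)T = ln(400/350) + (0.046 + 0.32²/2)·1.5 = 0.1335 + 0.1458 = 0.2793
d₁ = 0.2793 / 0.3919 = 0.7127 which rounds to 0.71
d₂ = d₁ − σ√T = 0.7127 − 0.3919 = 0.3208 which rounds to 0.32
e^(−rT) = e^(−0.046·1.5) = 0.9333
C = 400·N(0.71) − 350·0.9333·N(0.32) = 400·0.7611 − 350·0.9333·0.6255 = 304.4400 − 204.3227 = 100.1173

€100.12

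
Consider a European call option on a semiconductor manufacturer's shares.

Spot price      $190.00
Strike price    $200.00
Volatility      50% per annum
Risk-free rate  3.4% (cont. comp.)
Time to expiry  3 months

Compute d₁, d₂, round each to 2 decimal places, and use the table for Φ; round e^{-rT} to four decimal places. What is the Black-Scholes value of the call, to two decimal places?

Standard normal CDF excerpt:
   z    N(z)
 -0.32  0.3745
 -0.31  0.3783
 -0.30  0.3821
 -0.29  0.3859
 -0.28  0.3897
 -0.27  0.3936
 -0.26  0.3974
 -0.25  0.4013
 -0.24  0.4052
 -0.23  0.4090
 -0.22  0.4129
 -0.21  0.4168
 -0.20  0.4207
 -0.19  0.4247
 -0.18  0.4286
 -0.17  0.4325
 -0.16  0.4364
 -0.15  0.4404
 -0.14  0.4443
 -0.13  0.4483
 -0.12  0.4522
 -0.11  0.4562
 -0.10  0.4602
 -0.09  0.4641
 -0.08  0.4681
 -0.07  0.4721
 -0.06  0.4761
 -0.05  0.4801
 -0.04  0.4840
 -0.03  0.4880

$15.45

T = 0.25;  σ√T = 0.2500
d₁ = [ln(190/200) + (0.034 + 0.5²/2)·0.25] / 0.2500 = [-0.0513 + 0.0398] / 0.2500 = -0.0462 which rounds to -0.05
d₂ = d₁ − σ√T = -0.0462 − 0.2500 = -0.2962 which rounds to -0.30
e^(−rT) = e^(−0.034·0.25) = 0.9915
N(d₁) = N(-0.05) = 0.4801;  N(d₂) = N(-0.30) = 0.3821
C = 190·0.4801 − 200·0.9915·0.3821 = 91.2190 − 75.7704 = 15.4486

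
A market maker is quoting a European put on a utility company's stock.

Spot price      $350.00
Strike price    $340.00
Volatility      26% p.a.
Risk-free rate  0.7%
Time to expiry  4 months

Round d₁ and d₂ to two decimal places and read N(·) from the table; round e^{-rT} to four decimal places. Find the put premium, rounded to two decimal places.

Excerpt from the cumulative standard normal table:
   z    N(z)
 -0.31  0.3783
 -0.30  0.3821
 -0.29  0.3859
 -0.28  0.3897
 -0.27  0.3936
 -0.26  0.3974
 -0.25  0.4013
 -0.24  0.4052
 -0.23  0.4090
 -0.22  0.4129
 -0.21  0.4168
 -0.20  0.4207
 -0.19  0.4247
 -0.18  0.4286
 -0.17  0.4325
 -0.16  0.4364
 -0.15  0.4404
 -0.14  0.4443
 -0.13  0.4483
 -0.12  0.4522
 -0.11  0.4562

$15.68

σ√T = 0.26 × 0.5774 = 0.1501
d₁ = [ln(350/340) + (0.007 + ½·0.26²)·0.3333] / (σ√T) = (0.0290 + 0.0136) / 0.1501 = 0.2837 ≈ 0.28
d₂ = 0.2837 − 0.1501 = 0.1336 ≈ 0.13
exp(−rT) = exp(−0.007·0.3333) = 0.9977
P = 340·0.9977·N(-0.13) − 350·N(-0.28) = 340·0.9977·0.4483 − 350·0.3897 = 152.0714 − 136.3950 = 15.6764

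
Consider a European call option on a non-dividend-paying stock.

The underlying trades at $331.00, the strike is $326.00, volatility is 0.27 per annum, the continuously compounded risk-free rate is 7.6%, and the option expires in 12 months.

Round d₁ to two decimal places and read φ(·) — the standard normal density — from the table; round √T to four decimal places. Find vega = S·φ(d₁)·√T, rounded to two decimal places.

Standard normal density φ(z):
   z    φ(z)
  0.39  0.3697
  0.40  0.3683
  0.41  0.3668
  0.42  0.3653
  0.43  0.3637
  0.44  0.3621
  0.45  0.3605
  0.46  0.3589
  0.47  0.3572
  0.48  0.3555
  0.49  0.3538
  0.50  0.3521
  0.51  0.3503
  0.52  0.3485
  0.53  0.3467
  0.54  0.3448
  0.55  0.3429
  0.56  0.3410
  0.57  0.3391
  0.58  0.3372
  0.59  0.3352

σ√T = 0.27·√1 = 0.2700
ln(S/K) + (r + σ²/2)T = ln(331/326) + (0.076 + 0.27²/2)·1 = 0.0152 + 0.1124 = 0.1277
d₁ = 0.1277 / 0.2700 = 0.4729 ⇒ 0.47
√T = √1 = 1.0000
φ(d₁) = φ(0.47) = 0.3572
vega = S·φ(d₁)·√T = 331·0.3572·1.0000 = 118.2332

118.23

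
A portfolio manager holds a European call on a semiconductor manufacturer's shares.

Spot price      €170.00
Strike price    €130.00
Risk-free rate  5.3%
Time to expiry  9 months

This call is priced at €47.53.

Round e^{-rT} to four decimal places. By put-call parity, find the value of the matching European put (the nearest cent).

exp(−rT) = exp(−0.053·0.75) = 0.9610
Put-call parity: C − P = S − K·e^(−rT) = 170 − 130·0.9610 = 170 − 124.9300 = 45.0700
P = C − (C − P) = 47.53 − (45.0700) = 2.4600

€2.46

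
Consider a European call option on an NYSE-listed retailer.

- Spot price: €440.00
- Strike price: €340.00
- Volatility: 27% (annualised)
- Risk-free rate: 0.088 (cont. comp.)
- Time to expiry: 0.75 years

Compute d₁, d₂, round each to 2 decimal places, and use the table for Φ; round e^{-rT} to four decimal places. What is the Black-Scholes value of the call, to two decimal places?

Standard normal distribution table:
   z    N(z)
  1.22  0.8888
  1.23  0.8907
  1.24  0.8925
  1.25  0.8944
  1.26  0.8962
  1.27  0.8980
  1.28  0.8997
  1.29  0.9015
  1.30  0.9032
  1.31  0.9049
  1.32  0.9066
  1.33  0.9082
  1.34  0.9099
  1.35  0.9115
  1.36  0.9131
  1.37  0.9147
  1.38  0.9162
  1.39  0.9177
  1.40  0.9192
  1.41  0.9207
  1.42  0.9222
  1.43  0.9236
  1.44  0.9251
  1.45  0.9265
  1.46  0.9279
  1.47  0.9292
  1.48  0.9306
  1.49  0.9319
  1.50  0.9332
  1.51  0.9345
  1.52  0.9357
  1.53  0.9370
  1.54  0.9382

€124.80

T = 0.75;  σ√T = 0.2338
d₁ = [ln(440/340) + (0.088 + 0.27²/2)·0.75] / 0.2338 = [0.2578 + 0.0933] / 0.2338 = 1.5018 ≈ 1.50
d₂ = d₁ − σ√T = 1.5018 − 0.2338 = 1.2680 ≈ 1.27
exp(−rT) = exp(−0.088·0.75) = 0.9361
N(d₁) = N(1.50) = 0.9332;  N(d₂) = N(1.27) = 0.8980
C = 440·0.9332 − 340·0.9361·0.8980 = 410.6080 − 285.8101 = 124.7979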